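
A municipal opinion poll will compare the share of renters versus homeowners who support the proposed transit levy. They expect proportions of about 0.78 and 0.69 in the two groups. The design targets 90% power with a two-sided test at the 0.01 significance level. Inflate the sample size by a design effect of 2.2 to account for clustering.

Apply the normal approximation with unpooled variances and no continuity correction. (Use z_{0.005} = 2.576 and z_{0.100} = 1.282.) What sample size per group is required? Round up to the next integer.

n = (z_{α/2} + z_β)² · [p₁(1−p₁) + p₂(1−p₂)] / (p₁ − p₂)²
  = (2.576 + 1.282)² · (0.78·0.22 + 0.69·0.31) / (0.09)²
  = (3.858)² · (0.1716 + 0.2139) / 0.0081
  = 14.8842 · 0.3855 / 0.0081
  = 708.38
Design effect: 2.2 × 708.38 = 1558.43.
Round up → n = 1559 per group.

n = 1559 per group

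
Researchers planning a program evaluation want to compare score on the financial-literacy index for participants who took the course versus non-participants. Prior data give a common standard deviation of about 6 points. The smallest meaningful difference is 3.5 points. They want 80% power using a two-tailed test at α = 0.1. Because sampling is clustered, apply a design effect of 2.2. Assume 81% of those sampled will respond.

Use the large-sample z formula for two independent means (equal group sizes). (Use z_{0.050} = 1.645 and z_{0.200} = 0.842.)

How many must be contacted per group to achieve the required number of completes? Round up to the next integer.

n = (z_{α/2} + z_β)² · (σ₁² + σ₂²) / δ²
  = (1.645 + 0.842)² · (2·6² = 72) / 3.5²
  = 6.1852 · 72 / 12.25
  = 36.35
Design effect: 2.2 × 36.35 = 79.98.
Adjust for 81% response: 79.98 / 0.81 = 98.74.
Round up → n = 99 per group.

n = 99 per group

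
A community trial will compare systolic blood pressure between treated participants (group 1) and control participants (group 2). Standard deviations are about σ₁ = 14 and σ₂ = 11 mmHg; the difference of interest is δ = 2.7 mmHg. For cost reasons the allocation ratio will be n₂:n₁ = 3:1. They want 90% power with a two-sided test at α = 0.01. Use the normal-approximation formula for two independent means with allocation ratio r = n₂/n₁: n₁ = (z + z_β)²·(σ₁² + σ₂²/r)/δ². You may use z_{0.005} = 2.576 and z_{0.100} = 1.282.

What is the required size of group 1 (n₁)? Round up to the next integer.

n₁ = (z_{α/2} + z_β)² · (σ₁² + σ₂²/r) / δ²
   = (2.576 + 1.282)² · (14² + 11²/3) / 2.7²
   = 14.8842 · (196 + 40.3333) / 7.29
   = 14.8842 · 236.3333 / 7.29
   = 482.53
Round up → n₁ = 483; n₂ = r·n₁ = 3 × 483 = 1449.

n₁ = 483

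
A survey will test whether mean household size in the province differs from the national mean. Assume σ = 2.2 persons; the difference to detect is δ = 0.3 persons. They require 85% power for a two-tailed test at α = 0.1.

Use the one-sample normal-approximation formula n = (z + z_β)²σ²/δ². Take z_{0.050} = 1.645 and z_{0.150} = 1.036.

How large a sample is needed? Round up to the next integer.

n = (z_{α/2} + z_β)² · σ² / δ²
  = (1.645 + 1.036)² · 2.2² / 0.3²
  = 7.1878 · 4.84 / 0.09
  = 386.54
Round up → n = 387.

n = 387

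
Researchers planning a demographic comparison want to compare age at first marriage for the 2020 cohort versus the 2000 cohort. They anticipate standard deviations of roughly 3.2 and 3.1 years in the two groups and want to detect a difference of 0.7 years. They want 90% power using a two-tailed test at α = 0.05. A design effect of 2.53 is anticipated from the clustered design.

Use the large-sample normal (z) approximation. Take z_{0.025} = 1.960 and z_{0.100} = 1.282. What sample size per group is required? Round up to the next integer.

n = (z_{α/2} + z_β)² · (σ₁² + σ₂²) / δ²
  = (1.960 + 1.282)² · (3.2² + 3.1² = 19.85) / 0.7²
  = 10.5106 · 19.85 / 0.49
  = 425.79
Design effect: 2.53 × 425.79 = 1077.24.
Round up → n = 1078 per group.

n = 1078 per group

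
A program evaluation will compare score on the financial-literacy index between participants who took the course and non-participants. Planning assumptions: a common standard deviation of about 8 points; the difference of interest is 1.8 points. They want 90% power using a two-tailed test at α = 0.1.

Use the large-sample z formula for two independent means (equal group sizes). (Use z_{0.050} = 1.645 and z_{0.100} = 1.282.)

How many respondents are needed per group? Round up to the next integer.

n = (z_{α/2} + z_β)² · (σ₁² + σ₂²) / δ²
  = (1.645 + 1.282)² · (2·8² = 128) / 1.8²
  = 8.5673 · 128 / 3.24
  = 338.46
Round up → n = 339 per group.

n = 339 per group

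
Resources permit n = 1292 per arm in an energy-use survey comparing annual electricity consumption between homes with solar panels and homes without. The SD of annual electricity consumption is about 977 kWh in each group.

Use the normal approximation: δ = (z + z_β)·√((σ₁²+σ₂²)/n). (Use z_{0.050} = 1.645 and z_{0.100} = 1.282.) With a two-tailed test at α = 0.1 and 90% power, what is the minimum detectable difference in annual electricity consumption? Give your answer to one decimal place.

δ = (z_{α/2} + z_β) · √((σ₁²+σ₂²)/n)
  = (1.645 + 1.282) · √(1909058/1292)
  = 2.927 · √1477.6
  = 2.927 · 38.4396
  = 112.5126

Minimum detectable difference ≈ 112.5 kWh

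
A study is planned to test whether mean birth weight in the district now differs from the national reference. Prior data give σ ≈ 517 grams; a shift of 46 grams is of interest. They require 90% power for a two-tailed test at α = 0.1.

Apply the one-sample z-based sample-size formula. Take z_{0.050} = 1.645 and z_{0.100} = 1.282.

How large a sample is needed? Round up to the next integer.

n = (z_{α/2} + z_β)² · σ² / δ²
  = (1.645 + 1.282)² · 517² / 46²
  = 8.5673 · 267289 / 2116
  = 1082.21
Round up → n = 1083.

n = 1083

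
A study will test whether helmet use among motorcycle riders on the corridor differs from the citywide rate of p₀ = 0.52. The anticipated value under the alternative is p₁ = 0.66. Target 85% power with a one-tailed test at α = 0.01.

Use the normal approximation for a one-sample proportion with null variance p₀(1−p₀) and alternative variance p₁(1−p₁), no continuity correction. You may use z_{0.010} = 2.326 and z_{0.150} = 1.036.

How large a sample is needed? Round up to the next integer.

n = [z_α·√(p₀q₀) + z_β·√(p₁q₁)]² / (p₁ − p₀)²
  = [2.326·√(0.52·0.48) + 1.036·√(0.66·0.34)]² / (0.14)²
  = [2.326·0.4996 + 1.036·0.4737]² / 0.0196
  = [1.6528]² / 0.0196
  = 139.38
Round up → n = 140.

n = 140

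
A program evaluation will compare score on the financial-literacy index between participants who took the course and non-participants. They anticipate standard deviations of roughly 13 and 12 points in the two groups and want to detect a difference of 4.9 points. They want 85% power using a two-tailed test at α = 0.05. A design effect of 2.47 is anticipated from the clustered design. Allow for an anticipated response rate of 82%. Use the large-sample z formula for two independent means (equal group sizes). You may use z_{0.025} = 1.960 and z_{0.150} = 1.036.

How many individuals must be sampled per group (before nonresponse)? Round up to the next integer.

n = 353 per group

n = (z_{α/2} + z_β)² · (σ₁² + σ₂²) / δ²
  = (1.960 + 1.036)² · (13² + 12² = 313) / 4.9²
  = 8.9760 · 313 / 24.01
  = 117.01
Design effect: 2.47 × 117.01 = 289.02.
Adjust for 82% response: 289.02 / 0.82 = 352.47.
Round up → n = 353 per group.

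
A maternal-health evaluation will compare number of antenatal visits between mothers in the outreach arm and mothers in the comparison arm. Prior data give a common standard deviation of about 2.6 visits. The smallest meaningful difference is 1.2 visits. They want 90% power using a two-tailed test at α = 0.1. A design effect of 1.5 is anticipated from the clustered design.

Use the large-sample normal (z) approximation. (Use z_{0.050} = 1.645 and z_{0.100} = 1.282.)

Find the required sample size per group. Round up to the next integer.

n = 121 per group

n = (z_{α/2} + z_β)² · (σ₁² + σ₂²) / δ²
  = (1.645 + 1.282)² · (2·2.6² = 13.52) / 1.2²
  = 8.5673 · 13.52 / 1.44
  = 80.44
Design effect: 1.5 × 80.44 = 120.66.
Round up → n = 121 per group.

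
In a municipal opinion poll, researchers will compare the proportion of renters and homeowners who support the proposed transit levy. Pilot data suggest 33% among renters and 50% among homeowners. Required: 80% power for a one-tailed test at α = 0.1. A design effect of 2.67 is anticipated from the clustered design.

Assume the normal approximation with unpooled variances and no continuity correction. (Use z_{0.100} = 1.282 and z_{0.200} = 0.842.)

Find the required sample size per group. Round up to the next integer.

n = 197 per group

n = (z_α + z_β)² · [p₁(1−p₁) + p₂(1−p₂)] / (p₁ − p₂)²
  = (1.282 + 0.842)² · (0.33·0.67 + 0.50·0.50) / (-0.17)²
  = (2.124)² · (0.2211 + 0.2500) / 0.0289
  = 4.5114 · 0.4711 / 0.0289
  = 73.54
Design effect: 2.67 × 73.54 = 196.35.
Round up → n = 197 per group.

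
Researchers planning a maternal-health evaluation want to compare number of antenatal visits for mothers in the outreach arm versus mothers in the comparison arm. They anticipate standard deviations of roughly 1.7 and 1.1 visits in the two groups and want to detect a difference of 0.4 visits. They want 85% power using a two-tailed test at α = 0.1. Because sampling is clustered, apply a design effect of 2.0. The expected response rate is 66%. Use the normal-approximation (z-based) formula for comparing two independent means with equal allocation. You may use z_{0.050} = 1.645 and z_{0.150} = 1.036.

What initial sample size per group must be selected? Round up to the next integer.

n = (z_{α/2} + z_β)² · (σ₁² + σ₂²) / δ²
  = (1.645 + 1.036)² · (1.7² + 1.1² = 4.1) / 0.4²
  = 7.1878 · 4.1 / 0.16
  = 184.19
Design effect: 2.0 × 184.19 = 368.37.
Adjust for 66% response: 368.37 / 0.66 = 558.14.
Round up → n = 559 per group.

n = 559 per group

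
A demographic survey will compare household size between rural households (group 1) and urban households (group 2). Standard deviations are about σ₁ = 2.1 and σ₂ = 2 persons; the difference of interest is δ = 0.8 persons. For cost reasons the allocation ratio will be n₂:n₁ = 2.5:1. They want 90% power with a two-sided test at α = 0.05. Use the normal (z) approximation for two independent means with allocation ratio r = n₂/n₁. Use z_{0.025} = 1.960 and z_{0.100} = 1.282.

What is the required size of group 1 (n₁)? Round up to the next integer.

n₁ = (z_{α/2} + z_β)² · (σ₁² + σ₂²/r) / δ²
   = (1.960 + 1.282)² · (2.1² + 2²/2.5) / 0.8²
   = 10.5106 · (4.41 + 1.6) / 0.64
   = 10.5106 · 6.01 / 0.64
   = 98.70
Round up → n₁ = 99; n₂ = r·n₁ = 2.5 × 99 = 248.

n₁ = 99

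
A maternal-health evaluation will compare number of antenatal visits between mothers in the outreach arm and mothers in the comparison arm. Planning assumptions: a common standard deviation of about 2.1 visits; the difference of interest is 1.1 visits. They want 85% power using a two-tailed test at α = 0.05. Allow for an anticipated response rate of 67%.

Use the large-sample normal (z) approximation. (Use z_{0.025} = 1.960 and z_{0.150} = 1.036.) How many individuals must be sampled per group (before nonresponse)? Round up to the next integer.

n = 98 per group

n = (z_{α/2} + z_β)² · (σ₁² + σ₂²) / δ²
  = (1.960 + 1.036)² · (2·2.1² = 8.82) / 1.1²
  = 8.9760 · 8.82 / 1.21
  = 65.43
Adjust for 67% response: 65.43 / 0.67 = 97.65.
Round up → n = 98 per group.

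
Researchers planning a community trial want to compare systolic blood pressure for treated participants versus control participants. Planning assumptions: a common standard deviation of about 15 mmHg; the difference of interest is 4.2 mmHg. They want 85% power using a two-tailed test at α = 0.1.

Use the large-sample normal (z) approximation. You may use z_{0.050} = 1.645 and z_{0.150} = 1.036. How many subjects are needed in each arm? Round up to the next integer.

n = (z_{α/2} + z_β)² · (σ₁² + σ₂²) / δ²
  = (1.645 + 1.036)² · (2·15² = 450) / 4.2²
  = 7.1878 · 450 / 17.64
  = 183.36
Round up → n = 184 per group.

n = 184 per group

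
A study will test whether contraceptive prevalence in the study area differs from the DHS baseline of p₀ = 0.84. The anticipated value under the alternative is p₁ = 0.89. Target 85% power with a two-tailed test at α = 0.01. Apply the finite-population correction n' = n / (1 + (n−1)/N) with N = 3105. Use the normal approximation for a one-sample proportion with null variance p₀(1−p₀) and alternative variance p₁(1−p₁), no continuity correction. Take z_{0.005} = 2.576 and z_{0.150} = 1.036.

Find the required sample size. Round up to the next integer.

n = [z_{α/2}·√(p₀q₀) + z_β·√(p₁q₁)]² / (p₁ − p₀)²
  = [2.576·√(0.84·0.16) + 1.036·√(0.89·0.11)]² / (0.05)²
  = [2.576·0.3666 + 1.036·0.3129]² / 0.0025
  = [1.2685]² / 0.0025
  = 643.67
Finite-population correction (N = 3105): 643.67 / (1 + (643.67 − 1)/3105) = 533.29.
Round up → n = 534.

n = 534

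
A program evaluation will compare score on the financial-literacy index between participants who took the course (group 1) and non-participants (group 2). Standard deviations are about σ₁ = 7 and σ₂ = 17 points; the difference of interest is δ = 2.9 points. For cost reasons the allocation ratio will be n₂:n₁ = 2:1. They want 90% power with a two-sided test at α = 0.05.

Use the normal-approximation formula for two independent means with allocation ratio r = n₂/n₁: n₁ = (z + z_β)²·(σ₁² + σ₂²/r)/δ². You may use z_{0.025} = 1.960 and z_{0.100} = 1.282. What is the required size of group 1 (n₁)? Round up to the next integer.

n₁ = (z_{α/2} + z_β)² · (σ₁² + σ₂²/r) / δ²
   = (1.960 + 1.282)² · (7² + 17²/2) / 2.9²
   = 10.5106 · (49 + 144.5) / 8.41
   = 10.5106 · 193.5 / 8.41
   = 241.83
Round up → n₁ = 242; n₂ = r·n₁ = 2 × 242 = 484.

n₁ = 242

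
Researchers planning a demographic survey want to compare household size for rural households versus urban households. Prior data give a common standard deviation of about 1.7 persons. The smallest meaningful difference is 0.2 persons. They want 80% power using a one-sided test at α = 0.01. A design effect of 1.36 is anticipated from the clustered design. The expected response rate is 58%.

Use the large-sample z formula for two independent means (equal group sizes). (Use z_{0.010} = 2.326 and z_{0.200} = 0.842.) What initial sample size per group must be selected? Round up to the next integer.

n = (z_α + z_β)² · (σ₁² + σ₂²) / δ²
  = (2.326 + 0.842)² · (2·1.7² = 5.78) / 0.2²
  = 10.0362 · 5.78 / 0.04
  = 1450.23
Design effect: 1.36 × 1450.23 = 1972.32.
Adjust for 58% response: 1972.32 / 0.58 = 3400.55.
Round up → n = 3401 per group.

n = 3401 per group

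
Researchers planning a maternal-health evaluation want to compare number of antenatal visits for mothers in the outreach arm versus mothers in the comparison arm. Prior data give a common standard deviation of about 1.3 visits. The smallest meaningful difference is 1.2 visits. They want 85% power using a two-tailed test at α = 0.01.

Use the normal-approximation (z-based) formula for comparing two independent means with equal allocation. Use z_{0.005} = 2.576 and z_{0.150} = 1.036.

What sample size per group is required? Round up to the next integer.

n = (z_{α/2} + z_β)² · (σ₁² + σ₂²) / δ²
  = (2.576 + 1.036)² · (2·1.3² = 3.38) / 1.2²
  = 13.0465 · 3.38 / 1.44
  = 30.62
Round up → n = 31 per group.

n = 31 per group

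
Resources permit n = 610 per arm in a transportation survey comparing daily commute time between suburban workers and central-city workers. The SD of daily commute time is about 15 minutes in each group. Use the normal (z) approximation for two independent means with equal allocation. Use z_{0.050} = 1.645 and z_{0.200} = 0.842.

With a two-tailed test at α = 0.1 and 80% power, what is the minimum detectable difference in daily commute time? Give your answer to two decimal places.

Minimum detectable difference ≈ 2.14 minutes

δ = (z_{α/2} + z_β) · √((σ₁²+σ₂²)/n)
  = (1.645 + 0.842) · √(450/610)
  = 2.487 · √0.7377
  = 2.487 · 0.8589
  = 2.1361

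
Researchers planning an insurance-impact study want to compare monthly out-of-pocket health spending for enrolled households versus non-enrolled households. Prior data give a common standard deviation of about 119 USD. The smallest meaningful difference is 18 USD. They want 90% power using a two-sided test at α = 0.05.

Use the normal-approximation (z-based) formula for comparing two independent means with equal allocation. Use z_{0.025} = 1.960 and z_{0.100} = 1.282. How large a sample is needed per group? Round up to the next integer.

n = (z_{α/2} + z_β)² · (σ₁² + σ₂²) / δ²
  = (1.960 + 1.282)² · (2·119² = 28322) / 18²
  = 10.5106 · 28322 / 324
  = 918.77
Round up → n = 919 per group.

n = 919 per group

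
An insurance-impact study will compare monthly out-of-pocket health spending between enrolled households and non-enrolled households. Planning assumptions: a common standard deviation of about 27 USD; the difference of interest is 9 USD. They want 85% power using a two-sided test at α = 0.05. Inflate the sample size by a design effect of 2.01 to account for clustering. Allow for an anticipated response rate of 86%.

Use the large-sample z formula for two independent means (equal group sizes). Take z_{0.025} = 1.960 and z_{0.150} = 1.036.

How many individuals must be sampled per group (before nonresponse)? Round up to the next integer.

n = (z_{α/2} + z_β)² · (σ₁² + σ₂²) / δ²
  = (1.960 + 1.036)² · (2·27² = 1458) / 9²
  = 8.9760 · 1458 / 81
  = 161.57
Design effect: 2.01 × 161.57 = 324.75.
Adjust for 86% response: 324.75 / 0.86 = 377.62.
Round up → n = 378 per group.

n = 378 per group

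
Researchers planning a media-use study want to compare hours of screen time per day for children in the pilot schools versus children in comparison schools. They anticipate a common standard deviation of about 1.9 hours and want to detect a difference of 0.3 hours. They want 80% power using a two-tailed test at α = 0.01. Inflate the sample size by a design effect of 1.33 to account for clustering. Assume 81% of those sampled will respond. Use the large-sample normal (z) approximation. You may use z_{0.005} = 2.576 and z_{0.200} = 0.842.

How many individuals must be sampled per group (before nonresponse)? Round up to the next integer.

n = 1539 per group

n = (z_{α/2} + z_β)² · (σ₁² + σ₂²) / δ²
  = (2.576 + 0.842)² · (2·1.9² = 7.22) / 0.3²
  = 11.6827 · 7.22 / 0.09
  = 937.21
Design effect: 1.33 × 937.21 = 1246.49.
Adjust for 81% response: 1246.49 / 0.81 = 1538.88.
Round up → n = 1539 per group.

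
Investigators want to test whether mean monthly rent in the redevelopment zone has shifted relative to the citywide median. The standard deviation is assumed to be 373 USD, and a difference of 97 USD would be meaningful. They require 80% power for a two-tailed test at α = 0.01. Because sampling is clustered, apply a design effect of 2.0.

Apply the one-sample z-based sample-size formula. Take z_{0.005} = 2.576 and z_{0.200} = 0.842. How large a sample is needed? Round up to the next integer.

n = (z_{α/2} + z_β)² · σ² / δ²
  = (2.576 + 0.842)² · 373² / 97²
  = 11.6827 · 139129 / 9409
  = 172.75
Design effect: 2.0 × 172.75 = 345.50.
Round up → n = 346.

n = 346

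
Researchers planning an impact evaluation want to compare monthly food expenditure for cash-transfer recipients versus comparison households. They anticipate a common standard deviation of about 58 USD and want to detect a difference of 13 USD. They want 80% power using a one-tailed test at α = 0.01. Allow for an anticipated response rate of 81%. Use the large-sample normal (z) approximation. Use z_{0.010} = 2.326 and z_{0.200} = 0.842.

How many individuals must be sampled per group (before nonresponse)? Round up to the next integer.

n = (z_α + z_β)² · (σ₁² + σ₂²) / δ²
  = (2.326 + 0.842)² · (2·58² = 6728) / 13²
  = 10.0362 · 6728 / 169
  = 399.55
Adjust for 81% response: 399.55 / 0.81 = 493.27.
Round up → n = 494 per group.

n = 494 per group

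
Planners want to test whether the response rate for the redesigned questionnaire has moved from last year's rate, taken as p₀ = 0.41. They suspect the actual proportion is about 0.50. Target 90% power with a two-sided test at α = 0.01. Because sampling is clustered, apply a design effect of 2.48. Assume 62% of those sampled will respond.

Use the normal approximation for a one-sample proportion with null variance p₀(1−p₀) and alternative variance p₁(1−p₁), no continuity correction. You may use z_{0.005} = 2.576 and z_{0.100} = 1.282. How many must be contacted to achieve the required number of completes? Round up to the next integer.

n = 1798

n = [z_{α/2}·√(p₀q₀) + z_β·√(p₁q₁)]² / (p₁ − p₀)²
  = [2.576·√(0.41·0.59) + 1.282·√(0.50·0.50)]² / (0.09)²
  = [2.576·0.4918 + 1.282·0.5000]² / 0.0081
  = [1.9080]² / 0.0081
  = 449.42
Design effect: 2.48 × 449.42 = 1114.57.
Adjust for 62% response: 1114.57 / 0.62 = 1797.69.
Round up → n = 1798.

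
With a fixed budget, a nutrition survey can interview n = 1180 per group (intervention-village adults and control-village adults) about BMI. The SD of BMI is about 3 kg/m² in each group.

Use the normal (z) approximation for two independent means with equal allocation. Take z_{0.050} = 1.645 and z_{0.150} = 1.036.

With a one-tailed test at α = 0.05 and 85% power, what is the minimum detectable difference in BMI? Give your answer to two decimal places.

δ = (z_α + z_β) · √((σ₁²+σ₂²)/n)
  = (1.645 + 1.036) · √(18/1180)
  = 2.681 · √0.01525
  = 2.681 · 0.1235
  = 0.3311

Minimum detectable difference ≈ 0.33 kg/m²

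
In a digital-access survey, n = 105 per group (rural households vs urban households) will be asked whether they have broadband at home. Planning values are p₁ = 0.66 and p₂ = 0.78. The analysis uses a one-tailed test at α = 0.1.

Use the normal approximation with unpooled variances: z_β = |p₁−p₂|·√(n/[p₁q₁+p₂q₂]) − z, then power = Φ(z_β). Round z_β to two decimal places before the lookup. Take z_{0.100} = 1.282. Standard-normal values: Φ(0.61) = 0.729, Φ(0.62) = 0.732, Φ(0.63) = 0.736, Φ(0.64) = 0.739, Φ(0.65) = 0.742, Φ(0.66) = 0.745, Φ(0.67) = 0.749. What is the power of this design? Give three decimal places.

Power ≈ 0.749

z_β = |p₁−p₂|·√(n/[p₁q₁+p₂q₂]) − z_α
    = 0.12 · √(105/0.3960) − 1.282
    = 0.12 · 16.2835 − 1.282
    = 1.9540 − 1.282 = 0.6720 → 0.67
Power = Φ(0.67) = 0.749.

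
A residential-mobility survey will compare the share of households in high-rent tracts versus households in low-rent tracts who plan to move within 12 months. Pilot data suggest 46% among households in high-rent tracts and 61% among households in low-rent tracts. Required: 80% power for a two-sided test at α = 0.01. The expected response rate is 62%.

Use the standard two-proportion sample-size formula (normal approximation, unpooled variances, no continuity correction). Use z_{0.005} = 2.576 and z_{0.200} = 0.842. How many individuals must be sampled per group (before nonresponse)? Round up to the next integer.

n = (z_{α/2} + z_β)² · [p₁(1−p₁) + p₂(1−p₂)] / (p₁ − p₂)²
  = (2.576 + 0.842)² · (0.46·0.54 + 0.61·0.39) / (-0.15)²
  = (3.418)² · (0.2484 + 0.2379) / 0.0225
  = 11.6827 · 0.4863 / 0.0225
  = 252.50
Adjust for 62% response: 252.50 / 0.62 = 407.26.
Round up → n = 408 per group.

n = 408 per group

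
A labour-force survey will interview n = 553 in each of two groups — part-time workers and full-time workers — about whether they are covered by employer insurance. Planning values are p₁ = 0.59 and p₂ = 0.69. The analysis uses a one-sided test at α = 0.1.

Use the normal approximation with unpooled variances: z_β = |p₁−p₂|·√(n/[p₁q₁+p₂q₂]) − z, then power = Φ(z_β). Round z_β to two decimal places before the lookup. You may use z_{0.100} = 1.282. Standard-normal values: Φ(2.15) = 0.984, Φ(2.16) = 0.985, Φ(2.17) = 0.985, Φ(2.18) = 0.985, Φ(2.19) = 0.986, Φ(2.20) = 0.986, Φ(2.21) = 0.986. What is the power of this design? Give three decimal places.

Power ≈ 0.986

z_β = |p₁−p₂|·√(n/[p₁q₁+p₂q₂]) − z_α
    = 0.10 · √(553/0.4558) − 1.282
    = 0.10 · 34.8318 − 1.282
    = 3.4832 − 1.282 = 2.2012 → 2.20
Power = Φ(2.20) = 0.986.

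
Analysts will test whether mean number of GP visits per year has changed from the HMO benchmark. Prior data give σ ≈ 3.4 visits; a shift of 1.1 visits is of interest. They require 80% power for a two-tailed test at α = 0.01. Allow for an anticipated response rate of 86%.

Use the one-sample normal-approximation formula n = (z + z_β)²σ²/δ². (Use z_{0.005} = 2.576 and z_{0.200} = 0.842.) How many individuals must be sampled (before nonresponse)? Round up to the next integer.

n = 130

n = (z_{α/2} + z_β)² · σ² / δ²
  = (2.576 + 0.842)² · 3.4² / 1.1²
  = 11.6827 · 11.56 / 1.21
  = 111.61
Adjust for 86% response: 111.61 / 0.86 = 129.78.
Round up → n = 130.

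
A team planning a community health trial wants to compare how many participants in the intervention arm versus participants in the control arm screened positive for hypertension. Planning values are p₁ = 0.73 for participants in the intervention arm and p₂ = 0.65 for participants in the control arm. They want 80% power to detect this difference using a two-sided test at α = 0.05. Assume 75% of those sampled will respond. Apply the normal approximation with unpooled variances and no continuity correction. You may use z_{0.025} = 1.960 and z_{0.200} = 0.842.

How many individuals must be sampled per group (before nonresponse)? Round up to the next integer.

n = 695 per group

n = (z_{α/2} + z_β)² · [p₁(1−p₁) + p₂(1−p₂)] / (p₁ − p₂)²
  = (1.960 + 0.842)² · (0.73·0.27 + 0.65·0.35) / (0.08)²
  = (2.802)² · (0.1971 + 0.2275) / 0.0064
  = 7.8512 · 0.4246 / 0.0064
  = 520.88
Adjust for 75% response: 520.88 / 0.75 = 694.50.
Round up → n = 695 per group.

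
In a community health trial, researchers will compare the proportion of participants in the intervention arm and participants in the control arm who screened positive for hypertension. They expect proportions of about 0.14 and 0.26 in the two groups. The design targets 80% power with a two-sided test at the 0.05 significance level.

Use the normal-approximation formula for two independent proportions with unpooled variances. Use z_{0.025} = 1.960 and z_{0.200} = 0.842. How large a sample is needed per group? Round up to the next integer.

n = 171 per group

n = (z_{α/2} + z_β)² · [p₁(1−p₁) + p₂(1−p₂)] / (p₁ − p₂)²
  = (1.960 + 0.842)² · (0.14·0.86 + 0.26·0.74) / (-0.12)²
  = (2.802)² · (0.1204 + 0.1924) / 0.0144
  = 7.8512 · 0.3128 / 0.0144
  = 170.55
Round up → n = 171 per group.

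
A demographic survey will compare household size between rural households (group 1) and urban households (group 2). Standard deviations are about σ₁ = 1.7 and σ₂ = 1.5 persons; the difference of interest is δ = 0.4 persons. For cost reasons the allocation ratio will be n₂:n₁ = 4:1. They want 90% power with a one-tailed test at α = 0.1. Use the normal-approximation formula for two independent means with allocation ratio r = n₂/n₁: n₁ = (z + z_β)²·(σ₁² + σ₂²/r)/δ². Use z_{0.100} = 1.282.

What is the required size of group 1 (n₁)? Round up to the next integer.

n₁ = 142

n₁ = (z_α + z_β)² · (σ₁² + σ₂²/r) / δ²
   = (1.282 + 1.282)² · (1.7² + 1.5²/4) / 0.4²
   = 6.5741 · (2.89 + 0.5625) / 0.16
   = 6.5741 · 3.4525 / 0.16
   = 141.86
Round up → n₁ = 142; n₂ = r·n₁ = 4 × 142 = 568.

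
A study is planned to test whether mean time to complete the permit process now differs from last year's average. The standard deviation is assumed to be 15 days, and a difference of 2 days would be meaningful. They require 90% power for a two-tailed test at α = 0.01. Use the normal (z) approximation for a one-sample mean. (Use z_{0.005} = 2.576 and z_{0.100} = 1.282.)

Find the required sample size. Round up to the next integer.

n = 838

n = (z_{α/2} + z_β)² · σ² / δ²
  = (2.576 + 1.282)² · 15² / 2²
  = 14.8842 · 225 / 4
  = 837.23
Round up → n = 838.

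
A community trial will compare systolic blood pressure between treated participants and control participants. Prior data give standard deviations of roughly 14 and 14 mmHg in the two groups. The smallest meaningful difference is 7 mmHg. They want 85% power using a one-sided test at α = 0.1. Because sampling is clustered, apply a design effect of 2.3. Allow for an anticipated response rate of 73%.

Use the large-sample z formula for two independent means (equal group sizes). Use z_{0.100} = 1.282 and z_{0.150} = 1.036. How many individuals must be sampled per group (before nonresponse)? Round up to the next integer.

n = (z_α + z_β)² · (σ₁² + σ₂²) / δ²
  = (1.282 + 1.036)² · (14² + 14² = 392) / 7²
  = 5.3731 · 392 / 49
  = 42.98
Design effect: 2.3 × 42.98 = 98.87.
Adjust for 73% response: 98.87 / 0.73 = 135.43.
Round up → n = 136 per group.

n = 136 per group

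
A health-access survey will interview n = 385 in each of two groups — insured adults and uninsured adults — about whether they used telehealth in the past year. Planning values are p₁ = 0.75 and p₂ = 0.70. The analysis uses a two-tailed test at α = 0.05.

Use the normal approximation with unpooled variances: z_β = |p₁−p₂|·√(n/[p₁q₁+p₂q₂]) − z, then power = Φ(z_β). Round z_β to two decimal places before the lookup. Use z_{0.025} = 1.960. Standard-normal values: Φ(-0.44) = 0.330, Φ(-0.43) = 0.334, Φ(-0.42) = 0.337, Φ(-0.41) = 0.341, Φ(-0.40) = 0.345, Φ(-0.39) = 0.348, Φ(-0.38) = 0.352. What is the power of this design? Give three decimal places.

Power ≈ 0.345

z_β = |p₁−p₂|·√(n/[p₁q₁+p₂q₂]) − z_{α/2}
    = 0.05 · √(385/0.3975) − 1.960
    = 0.05 · 31.1216 − 1.960
    = 1.5561 − 1.960 = -0.4039 → -0.40
Power = Φ(-0.40) = 0.345.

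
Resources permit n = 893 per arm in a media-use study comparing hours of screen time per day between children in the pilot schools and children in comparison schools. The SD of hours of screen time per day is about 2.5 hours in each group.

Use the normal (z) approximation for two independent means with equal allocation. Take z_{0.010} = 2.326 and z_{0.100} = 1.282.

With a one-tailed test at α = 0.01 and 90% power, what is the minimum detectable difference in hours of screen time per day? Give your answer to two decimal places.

Minimum detectable difference ≈ 0.43 hours

δ = (z_α + z_β) · √((σ₁²+σ₂²)/n)
  = (2.326 + 1.282) · √(12.5/893)
  = 3.608 · √0.014
  = 3.608 · 0.1183
  = 0.4269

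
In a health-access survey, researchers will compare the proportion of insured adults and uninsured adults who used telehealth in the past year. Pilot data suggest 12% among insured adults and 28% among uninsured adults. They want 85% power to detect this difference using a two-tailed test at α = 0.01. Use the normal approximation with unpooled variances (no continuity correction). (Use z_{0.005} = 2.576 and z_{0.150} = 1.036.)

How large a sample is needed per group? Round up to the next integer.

n = 157 per group

n = (z_{α/2} + z_β)² · [p₁(1−p₁) + p₂(1−p₂)] / (p₁ − p₂)²
  = (2.576 + 1.036)² · (0.12·0.88 + 0.28·0.72) / (-0.16)²
  = (3.612)² · (0.1056 + 0.2016) / 0.0256
  = 13.0465 · 0.3072 / 0.0256
  = 156.56
Round up → n = 157 per group.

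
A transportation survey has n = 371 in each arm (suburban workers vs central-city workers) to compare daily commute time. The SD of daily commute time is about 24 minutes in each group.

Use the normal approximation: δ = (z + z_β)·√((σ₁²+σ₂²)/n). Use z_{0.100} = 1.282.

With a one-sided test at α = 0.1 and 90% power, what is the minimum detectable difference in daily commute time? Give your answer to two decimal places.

δ = (z_α + z_β) · √((σ₁²+σ₂²)/n)
  = (1.282 + 1.282) · √(1152/371)
  = 2.564 · √3.1051
  = 2.564 · 1.7621
  = 4.5181

Minimum detectable difference ≈ 4.52 minutes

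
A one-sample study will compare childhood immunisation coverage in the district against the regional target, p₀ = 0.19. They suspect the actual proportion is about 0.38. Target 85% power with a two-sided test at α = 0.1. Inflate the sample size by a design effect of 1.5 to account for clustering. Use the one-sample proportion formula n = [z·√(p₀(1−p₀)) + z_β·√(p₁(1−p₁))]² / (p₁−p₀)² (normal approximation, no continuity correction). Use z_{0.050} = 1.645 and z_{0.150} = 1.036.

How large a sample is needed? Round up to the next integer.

n = [z_{α/2}·√(p₀q₀) + z_β·√(p₁q₁)]² / (p₁ − p₀)²
  = [1.645·√(0.19·0.81) + 1.036·√(0.38·0.62)]² / (0.19)²
  = [1.645·0.3923 + 1.036·0.4854]² / 0.0361
  = [1.1482]² / 0.0361
  = 36.52
Design effect: 1.5 × 36.52 = 54.78.
Round up → n = 55.

n = 55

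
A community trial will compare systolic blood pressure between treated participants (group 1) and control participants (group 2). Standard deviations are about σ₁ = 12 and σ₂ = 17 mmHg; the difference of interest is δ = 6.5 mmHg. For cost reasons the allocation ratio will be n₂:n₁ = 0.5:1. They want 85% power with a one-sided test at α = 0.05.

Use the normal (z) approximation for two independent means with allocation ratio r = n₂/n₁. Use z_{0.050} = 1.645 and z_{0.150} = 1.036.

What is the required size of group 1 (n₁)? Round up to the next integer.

n₁ = 123

n₁ = (z_α + z_β)² · (σ₁² + σ₂²/r) / δ²
   = (1.645 + 1.036)² · (12² + 17²/0.5) / 6.5²
   = 7.1878 · (144 + 578) / 42.25
   = 7.1878 · 722 / 42.25
   = 122.83
Round up → n₁ = 123; n₂ = r·n₁ = 0.5 × 123 = 62.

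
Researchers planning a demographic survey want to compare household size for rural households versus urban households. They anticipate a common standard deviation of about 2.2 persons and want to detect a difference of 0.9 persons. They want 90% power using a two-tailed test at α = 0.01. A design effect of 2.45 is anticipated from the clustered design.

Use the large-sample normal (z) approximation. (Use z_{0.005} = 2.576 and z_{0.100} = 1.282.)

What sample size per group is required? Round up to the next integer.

n = (z_{α/2} + z_β)² · (σ₁² + σ₂²) / δ²
  = (2.576 + 1.282)² · (2·2.2² = 9.68) / 0.9²
  = 14.8842 · 9.68 / 0.81
  = 177.87
Design effect: 2.45 × 177.87 = 435.79.
Round up → n = 436 per group.

n = 436 per group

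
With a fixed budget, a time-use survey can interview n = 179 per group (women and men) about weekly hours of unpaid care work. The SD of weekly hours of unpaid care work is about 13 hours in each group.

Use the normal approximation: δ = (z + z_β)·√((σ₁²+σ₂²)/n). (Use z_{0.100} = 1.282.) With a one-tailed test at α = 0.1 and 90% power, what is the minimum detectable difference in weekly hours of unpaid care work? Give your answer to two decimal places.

Minimum detectable difference ≈ 3.52 hours

δ = (z_α + z_β) · √((σ₁²+σ₂²)/n)
  = (1.282 + 1.282) · √(338/179)
  = 2.564 · √1.8883
  = 2.564 · 1.3741
  = 3.5233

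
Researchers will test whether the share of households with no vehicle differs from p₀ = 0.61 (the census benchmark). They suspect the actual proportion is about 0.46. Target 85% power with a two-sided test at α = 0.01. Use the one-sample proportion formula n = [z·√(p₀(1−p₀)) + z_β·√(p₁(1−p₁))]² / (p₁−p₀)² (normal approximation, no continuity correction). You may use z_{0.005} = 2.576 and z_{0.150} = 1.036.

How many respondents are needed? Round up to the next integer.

n = 140

n = [z_{α/2}·√(p₀q₀) + z_β·√(p₁q₁)]² / (p₁ − p₀)²
  = [2.576·√(0.61·0.39) + 1.036·√(0.46·0.54)]² / (-0.15)²
  = [2.576·0.4877 + 1.036·0.4984]² / 0.0225
  = [1.7728]² / 0.0225
  = 139.68
Round up → n = 140.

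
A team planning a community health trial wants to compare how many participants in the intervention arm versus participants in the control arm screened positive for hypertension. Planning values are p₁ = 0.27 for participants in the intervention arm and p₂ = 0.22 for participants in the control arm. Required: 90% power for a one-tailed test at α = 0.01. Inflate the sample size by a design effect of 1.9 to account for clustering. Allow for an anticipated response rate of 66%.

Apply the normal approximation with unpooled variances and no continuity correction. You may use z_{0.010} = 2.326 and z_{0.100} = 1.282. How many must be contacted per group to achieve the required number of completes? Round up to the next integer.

n = (z_α + z_β)² · [p₁(1−p₁) + p₂(1−p₂)] / (p₁ − p₂)²
  = (2.326 + 1.282)² · (0.27·0.73 + 0.22·0.78) / (0.05)²
  = (3.608)² · (0.1971 + 0.1716) / 0.0025
  = 13.0177 · 0.3687 / 0.0025
  = 1919.85
Design effect: 1.9 × 1919.85 = 3647.71.
Adjust for 66% response: 3647.71 / 0.66 = 5526.83.
Round up → n = 5527 per group.

n = 5527 per group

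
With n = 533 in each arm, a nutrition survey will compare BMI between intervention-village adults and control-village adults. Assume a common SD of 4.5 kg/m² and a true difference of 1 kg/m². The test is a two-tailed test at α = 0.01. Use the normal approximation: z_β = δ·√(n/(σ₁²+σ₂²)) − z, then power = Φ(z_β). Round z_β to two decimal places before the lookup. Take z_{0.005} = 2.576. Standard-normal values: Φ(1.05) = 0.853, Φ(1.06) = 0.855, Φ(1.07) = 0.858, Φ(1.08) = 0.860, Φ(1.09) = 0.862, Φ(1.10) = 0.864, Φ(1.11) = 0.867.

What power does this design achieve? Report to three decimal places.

Power ≈ 0.853

z_β = δ·√(n/(σ₁²+σ₂²)) − z_{α/2}
    = 1 · √(533/40.5) − 2.576
    = 1 · 3.62774 − 2.576
    = 3.6277 − 2.576 = 1.0517 → 1.05
Power = Φ(1.05) = 0.853.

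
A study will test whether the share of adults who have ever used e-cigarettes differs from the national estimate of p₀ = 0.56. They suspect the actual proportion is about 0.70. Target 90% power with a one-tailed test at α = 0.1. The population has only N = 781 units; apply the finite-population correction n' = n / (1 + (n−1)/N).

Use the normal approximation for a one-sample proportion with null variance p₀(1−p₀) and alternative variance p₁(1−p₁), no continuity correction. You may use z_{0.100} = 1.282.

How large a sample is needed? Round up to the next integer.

n = 70

n = [z_α·√(p₀q₀) + z_β·√(p₁q₁)]² / (p₁ − p₀)²
  = [1.282·√(0.56·0.44) + 1.282·√(0.70·0.30)]² / (0.14)²
  = [1.282·0.4964 + 1.282·0.4583]² / 0.0196
  = [1.2239]² / 0.0196
  = 76.42
Finite-population correction (N = 781): 76.42 / (1 + (76.42 − 1)/781) = 69.69.
Round up → n = 70.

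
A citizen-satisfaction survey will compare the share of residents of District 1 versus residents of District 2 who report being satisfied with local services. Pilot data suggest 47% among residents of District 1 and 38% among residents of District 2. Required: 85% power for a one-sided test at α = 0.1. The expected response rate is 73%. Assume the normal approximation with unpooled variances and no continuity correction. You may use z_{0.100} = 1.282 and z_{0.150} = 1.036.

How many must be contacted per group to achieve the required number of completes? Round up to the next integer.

n = (z_α + z_β)² · [p₁(1−p₁) + p₂(1−p₂)] / (p₁ − p₂)²
  = (1.282 + 1.036)² · (0.47·0.53 + 0.38·0.62) / (0.09)²
  = (2.318)² · (0.2491 + 0.2356) / 0.0081
  = 5.3731 · 0.4847 / 0.0081
  = 321.53
Adjust for 73% response: 321.53 / 0.73 = 440.45.
Round up → n = 441 per group.

n = 441 per group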